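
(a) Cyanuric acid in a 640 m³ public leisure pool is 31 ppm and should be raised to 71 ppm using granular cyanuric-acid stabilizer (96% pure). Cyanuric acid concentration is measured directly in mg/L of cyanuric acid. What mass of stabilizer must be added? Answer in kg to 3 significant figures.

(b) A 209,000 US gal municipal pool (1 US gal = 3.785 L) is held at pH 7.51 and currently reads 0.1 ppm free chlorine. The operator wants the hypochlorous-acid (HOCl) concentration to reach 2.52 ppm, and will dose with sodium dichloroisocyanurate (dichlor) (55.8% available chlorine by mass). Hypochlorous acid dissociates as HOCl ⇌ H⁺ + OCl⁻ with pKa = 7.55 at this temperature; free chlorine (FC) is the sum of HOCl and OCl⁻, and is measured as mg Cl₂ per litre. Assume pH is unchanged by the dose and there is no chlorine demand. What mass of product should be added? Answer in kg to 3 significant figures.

(a) Volume: 640 m³ = 640,000 L.
(a) CYA to add: (71 − 31) = 40 mg/L × 640,000 L = 25,600 g cyanuric acid.
(a) At 96% purity: 25,600 / 0.96 = 26,670 g product.

(b) Volume: 209,000 US gal × 3.785 L/gal = 791,065 L.
(b) [OCl⁻]/[HOCl] = 10^(pH − pKa) = 10^(7.51 − 7.55) = 0.912; fraction as HOCl = 1/(1 + 0.912) = 0.523.
(b) Free chlorine required for 2.52 ppm HOCl: 2.52 / 0.523 = 4.818 ppm.
(b) FC to add: 4.818 − 0.1 = 4.718 mg/L as Cl₂.
(b) Cl₂ equivalent: 4.718 mg/L × 791,065 L = 3732 g.
(b) Product at 55.8% available Cl: 3732 / 0.558 = 6689 g.

(a) 26.7 kg; (b) 6.69 kg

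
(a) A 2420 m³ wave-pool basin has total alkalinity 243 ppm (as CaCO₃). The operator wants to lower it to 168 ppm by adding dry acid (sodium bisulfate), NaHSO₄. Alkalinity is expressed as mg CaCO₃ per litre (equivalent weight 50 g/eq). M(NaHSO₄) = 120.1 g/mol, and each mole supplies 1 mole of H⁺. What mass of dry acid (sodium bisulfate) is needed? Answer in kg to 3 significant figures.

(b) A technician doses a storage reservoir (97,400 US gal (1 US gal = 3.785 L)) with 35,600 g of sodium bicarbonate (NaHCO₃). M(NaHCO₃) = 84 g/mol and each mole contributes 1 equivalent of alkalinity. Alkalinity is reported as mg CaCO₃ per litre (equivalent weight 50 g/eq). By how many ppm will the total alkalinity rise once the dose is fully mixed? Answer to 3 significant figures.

(a) 436 kg; (b) 57.5 ppm

(a) Volume: 2420 m³ = 2,420,000 L.
(a) Alkalinity to neutralize: (243 − 168) = 75 mg/L as CaCO₃ × 2,420,000 L = 181,500 g as CaCO₃.
(a) Equivalents of H⁺ required: 181,500 ÷ 50 g/eq = 3630 eq = 3630 mol NaHSO₄.
(a) Mass of NaHSO₄: 3630 × 120.1 = 436,000 g.

(b) Volume: 97,400 US gal × 3.785 L/gal = 368,659 L.
(b) Moles of NaHCO₃: 35,600 g ÷ 84 g/mol = 423.8 mol → 423.8 eq of alkalinity.
(b) As CaCO₃: 423.8 eq × 50 g/eq = 21,190 g.
(b) Rise: 21,190 g / 368,659 L × 1000 = 57.48 mg/L.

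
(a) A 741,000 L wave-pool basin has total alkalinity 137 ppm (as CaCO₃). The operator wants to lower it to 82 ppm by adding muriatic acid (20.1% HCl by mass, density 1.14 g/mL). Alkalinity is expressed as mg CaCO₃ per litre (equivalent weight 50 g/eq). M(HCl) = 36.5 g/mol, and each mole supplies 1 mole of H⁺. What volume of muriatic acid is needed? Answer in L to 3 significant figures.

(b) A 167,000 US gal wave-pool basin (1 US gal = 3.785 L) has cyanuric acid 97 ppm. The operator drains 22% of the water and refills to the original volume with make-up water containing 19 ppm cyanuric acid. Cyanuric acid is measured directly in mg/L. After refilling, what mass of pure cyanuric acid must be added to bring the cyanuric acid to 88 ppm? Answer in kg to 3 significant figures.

(a) Alkalinity to neutralize: (137 − 82) = 55 mg/L as CaCO₃ × 741,000 L = 40,760 g as CaCO₃.
(a) Equivalents of H⁺ required: 40,760 ÷ 50 g/eq = 815.1 eq = 815.1 mol HCl.
(a) Mass of HCl: 815.1 × 36.5 = 29,750 g.
(a) Mass of 20.1% solution: 29,750 / 0.201 = 148,000 g.
(a) Volume: 148,000 g ÷ 1.14 g/mL = 129,800 mL.

(b) Volume: 167,000 US gal × 3.785 L/gal = 632,095 L.
(b) After draining 22% and refilling: 97 × 0.78 + 19 × 0.22 = 79.84 ppm.
(b) Deficit to target: 88 − 79.84 = 8.16 mg/L.
(b) Mass: 8.16 mg/L × 632,095 L = 5158 g cyanuric acid.

(a) 130 L; (b) 5.16 kg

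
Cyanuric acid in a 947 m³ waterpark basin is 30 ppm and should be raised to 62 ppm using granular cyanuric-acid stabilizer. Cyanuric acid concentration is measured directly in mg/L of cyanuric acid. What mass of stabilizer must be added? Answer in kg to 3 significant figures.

Volume: 947 m³ = 947,000 L.
CYA to add: (62 − 30) = 32 mg/L × 947,000 L = 30,300 g cyanuric acid.

30.3 kg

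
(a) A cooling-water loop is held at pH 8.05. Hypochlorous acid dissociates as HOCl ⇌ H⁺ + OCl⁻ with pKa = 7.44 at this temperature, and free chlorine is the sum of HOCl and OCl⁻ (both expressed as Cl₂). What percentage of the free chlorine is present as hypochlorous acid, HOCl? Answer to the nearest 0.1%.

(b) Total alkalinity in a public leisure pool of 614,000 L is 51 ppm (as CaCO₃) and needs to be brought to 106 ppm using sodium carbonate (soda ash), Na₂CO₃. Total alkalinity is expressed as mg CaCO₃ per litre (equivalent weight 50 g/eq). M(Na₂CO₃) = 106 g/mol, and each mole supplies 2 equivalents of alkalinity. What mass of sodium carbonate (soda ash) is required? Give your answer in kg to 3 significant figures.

(a) 19.7%; (b) 35.8 kg

(a) [OCl⁻]/[HOCl] = 10^(pH − pKa) = 10^(8.05 − 7.44) = 10^0.61 = 4.074.
(a) Fraction as HOCl = 1 / (1 + 4.074) = 0.1971.

(b) Alkalinity to add: (106 − 51) = 55 mg/L as CaCO₃ × 614,000 L = 33,770 g as CaCO₃.
(b) Equivalents: 33,770 g ÷ 50 g/eq = 675.4 eq.
(b) Each mole of Na₂CO₃ supplies 2 eq, so 675.4 / 2 = 337.7 mol.
(b) Mass: 337.7 mol × 106 g/mol = 35,800 g.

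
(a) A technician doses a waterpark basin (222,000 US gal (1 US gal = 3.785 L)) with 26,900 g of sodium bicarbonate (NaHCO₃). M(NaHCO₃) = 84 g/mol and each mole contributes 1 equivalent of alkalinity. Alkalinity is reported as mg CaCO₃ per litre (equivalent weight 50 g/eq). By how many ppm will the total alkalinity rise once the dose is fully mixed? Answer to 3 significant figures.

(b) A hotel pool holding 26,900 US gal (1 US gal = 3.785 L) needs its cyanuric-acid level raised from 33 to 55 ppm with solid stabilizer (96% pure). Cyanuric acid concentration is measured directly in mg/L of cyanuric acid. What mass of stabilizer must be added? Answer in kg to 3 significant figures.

(a) 19.1 ppm; (b) 2.33 kg

(a) Volume: 222,000 US gal × 3.785 L/gal = 840,270 L.
(a) Moles of NaHCO₃: 26,900 g ÷ 84 g/mol = 320.2 mol → 320.2 eq of alkalinity.
(a) As CaCO₃: 320.2 eq × 50 g/eq = 16,010 g.
(a) Rise: 16,010 g / 840,270 L × 1000 = 19.06 mg/L.

(b) Volume: 26,900 US gal × 3.785 L/gal = 101,816 L.
(b) CYA to add: (55 − 33) = 22 mg/L × 101,816 L = 2240 g cyanuric acid.
(b) At 96% purity: 2240 / 0.96 = 2333 g product.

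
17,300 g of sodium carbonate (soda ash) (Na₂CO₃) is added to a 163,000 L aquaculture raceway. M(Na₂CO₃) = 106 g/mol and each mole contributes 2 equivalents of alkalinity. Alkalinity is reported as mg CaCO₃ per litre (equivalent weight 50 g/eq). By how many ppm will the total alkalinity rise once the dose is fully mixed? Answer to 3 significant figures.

100 ppm

Moles of Na₂CO₃: 17,300 g ÷ 106 g/mol = 163.2 mol → 326.4 eq of alkalinity.
As CaCO₃: 326.4 eq × 50 g/eq = 16,320 g.
Rise: 16,320 g / 163,000 L × 1000 = 100.1 mg/L.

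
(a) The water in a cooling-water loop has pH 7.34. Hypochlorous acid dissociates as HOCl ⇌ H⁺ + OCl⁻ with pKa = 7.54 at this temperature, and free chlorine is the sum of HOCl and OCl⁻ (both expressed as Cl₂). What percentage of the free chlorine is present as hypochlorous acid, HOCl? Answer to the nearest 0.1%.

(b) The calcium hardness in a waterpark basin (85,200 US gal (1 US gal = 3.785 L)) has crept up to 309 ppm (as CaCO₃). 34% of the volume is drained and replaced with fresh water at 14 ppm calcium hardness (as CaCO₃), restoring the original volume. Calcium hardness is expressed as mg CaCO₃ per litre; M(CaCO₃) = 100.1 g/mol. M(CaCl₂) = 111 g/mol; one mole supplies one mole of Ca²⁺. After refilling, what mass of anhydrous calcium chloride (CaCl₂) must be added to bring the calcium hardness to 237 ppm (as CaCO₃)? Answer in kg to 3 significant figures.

(a) 61.3%; (b) 10.1 kg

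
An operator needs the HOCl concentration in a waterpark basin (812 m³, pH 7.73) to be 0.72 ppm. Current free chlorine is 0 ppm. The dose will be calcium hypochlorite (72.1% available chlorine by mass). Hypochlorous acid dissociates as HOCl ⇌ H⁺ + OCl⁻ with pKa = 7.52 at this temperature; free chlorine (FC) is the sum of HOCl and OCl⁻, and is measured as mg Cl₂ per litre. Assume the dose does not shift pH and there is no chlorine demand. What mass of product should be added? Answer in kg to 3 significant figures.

2.13 kg

Volume: 812 m³ = 812,000 L.
[OCl⁻]/[HOCl] = 10^(pH − pKa) = 10^(7.73 − 7.52) = 1.622; fraction as HOCl = 1/(1 + 1.622) = 0.3814.
Free chlorine required for 0.72 ppm HOCl: 0.72 / 0.3814 = 1.888 ppm.
FC to add: 1.888 − 0 = 1.888 mg/L as Cl₂.
Cl₂ equivalent: 1.888 mg/L × 812,000 L = 1533 g.
Product at 72.1% available Cl: 1533 / 0.721 = 2126 g.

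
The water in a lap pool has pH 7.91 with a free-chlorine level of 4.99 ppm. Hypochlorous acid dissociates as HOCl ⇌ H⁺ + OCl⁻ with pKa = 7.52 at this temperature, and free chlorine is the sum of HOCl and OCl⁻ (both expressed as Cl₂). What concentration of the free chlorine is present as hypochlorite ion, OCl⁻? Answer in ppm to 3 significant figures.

[OCl⁻]/[HOCl] = 10^(pH − pKa) = 10^(7.91 − 7.52) = 10^0.39 = 2.455.
Fraction as HOCl = 1 / (1 + 2.455) = 0.2895.
OCl⁻ = (1 − 0.2895) × 4.99 ppm = 3.546 ppm.

3.55 ppm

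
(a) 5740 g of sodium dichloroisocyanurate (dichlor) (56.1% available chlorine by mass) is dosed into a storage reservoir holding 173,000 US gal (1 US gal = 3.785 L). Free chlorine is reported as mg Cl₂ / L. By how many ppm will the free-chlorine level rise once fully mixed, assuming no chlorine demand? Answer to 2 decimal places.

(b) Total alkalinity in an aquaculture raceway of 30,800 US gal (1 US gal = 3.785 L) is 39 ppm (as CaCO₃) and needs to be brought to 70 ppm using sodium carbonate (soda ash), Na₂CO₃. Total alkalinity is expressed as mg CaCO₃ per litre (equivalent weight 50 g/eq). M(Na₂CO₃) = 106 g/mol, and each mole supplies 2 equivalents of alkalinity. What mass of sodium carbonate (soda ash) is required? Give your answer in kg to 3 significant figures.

(a) Volume: 173,000 US gal × 3.785 L/gal = 654,805 L.
(a) Available chlorine delivered: 5740 g × 0.561 = 3220 g as Cl₂.
(a) Concentration rise: 3220 g / 654,805 L = 4.918 mg/L = 4.92 ppm.

(b) Volume: 30,800 US gal × 3.785 L/gal = 116,578 L.
(b) Alkalinity to add: (70 − 39) = 31 mg/L as CaCO₃ × 116,578 L = 3614 g as CaCO₃.
(b) Equivalents: 3614 g ÷ 50 g/eq = 72.28 eq.
(b) Each mole of Na₂CO₃ supplies 2 eq, so 72.28 / 2 = 36.14 mol.
(b) Mass: 36.14 mol × 106 g/mol = 3831 g.

(a) 4.92 ppm; (b) 3.83 kg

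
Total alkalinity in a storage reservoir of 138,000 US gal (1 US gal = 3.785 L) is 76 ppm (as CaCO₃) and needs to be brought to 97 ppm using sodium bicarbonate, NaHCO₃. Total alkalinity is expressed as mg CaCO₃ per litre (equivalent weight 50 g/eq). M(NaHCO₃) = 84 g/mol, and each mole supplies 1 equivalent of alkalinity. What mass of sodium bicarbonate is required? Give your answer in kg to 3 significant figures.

18.4 kg

Volume: 138,000 US gal × 3.785 L/gal = 522,330 L.
Alkalinity to add: (97 − 76) = 21 mg/L as CaCO₃ × 522,330 L = 10,970 g as CaCO₃.
Equivalents: 10,970 g ÷ 50 g/eq = 219.4 eq.
NaHCO₃ supplies 1 eq per mole → 219.4 mol.
Mass: 219.4 mol × 84 g/mol = 18,430 g.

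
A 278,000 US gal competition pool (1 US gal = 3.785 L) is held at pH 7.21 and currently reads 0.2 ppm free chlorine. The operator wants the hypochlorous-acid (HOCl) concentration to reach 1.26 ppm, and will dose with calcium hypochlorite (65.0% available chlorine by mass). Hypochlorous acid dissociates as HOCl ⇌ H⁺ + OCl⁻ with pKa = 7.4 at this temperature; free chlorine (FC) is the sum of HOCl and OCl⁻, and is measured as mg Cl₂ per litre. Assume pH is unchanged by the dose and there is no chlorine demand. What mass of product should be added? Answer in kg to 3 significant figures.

Volume: 278,000 US gal × 3.785 L/gal = 1,052,230 L.
[OCl⁻]/[HOCl] = 10^(pH − pKa) = 10^(7.21 − 7.4) = 0.6457; fraction as HOCl = 1/(1 + 0.6457) = 0.6077.
Free chlorine required for 1.26 ppm HOCl: 1.26 / 0.6077 = 2.074 ppm.
FC to add: 2.074 − 0.2 = 1.874 mg/L as Cl₂.
Cl₂ equivalent: 1.874 mg/L × 1,052,230 L = 1971 g.
Product at 65.0% available Cl: 1971 / 0.65 = 3033 g.

3.03 kg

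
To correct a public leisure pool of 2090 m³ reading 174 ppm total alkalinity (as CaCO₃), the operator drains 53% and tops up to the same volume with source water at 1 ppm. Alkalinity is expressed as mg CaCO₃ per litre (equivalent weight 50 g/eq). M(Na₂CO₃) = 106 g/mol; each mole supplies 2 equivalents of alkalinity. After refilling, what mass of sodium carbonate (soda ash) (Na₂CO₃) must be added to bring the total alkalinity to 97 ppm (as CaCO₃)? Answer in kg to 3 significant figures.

32.5 kg

Volume: 2090 m³ = 2,090,000 L.
After draining 53% and refilling: 174 × 0.47 + 1 × 0.53 = 82.31 ppm.
Deficit to target: 97 − 82.31 = 14.69 mg/L.
As CaCO₃: 14.69 mg/L × 2,090,000 L = 30,700 g; ÷ 50 g/eq ÷ 2 = 307 mol Na₂CO₃.
Mass: 307 × 106 = 32,540 g.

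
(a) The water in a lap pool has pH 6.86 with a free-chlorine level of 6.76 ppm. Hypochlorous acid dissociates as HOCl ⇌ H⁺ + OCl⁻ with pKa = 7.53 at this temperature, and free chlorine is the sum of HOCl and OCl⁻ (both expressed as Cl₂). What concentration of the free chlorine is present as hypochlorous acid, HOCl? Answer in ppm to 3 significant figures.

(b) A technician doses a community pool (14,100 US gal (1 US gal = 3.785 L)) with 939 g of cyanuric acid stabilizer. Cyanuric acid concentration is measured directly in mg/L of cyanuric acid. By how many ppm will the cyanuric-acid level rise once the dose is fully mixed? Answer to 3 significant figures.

(a) [OCl⁻]/[HOCl] = 10^(pH − pKa) = 10^(6.86 − 7.53) = 10^-0.67 = 0.2138.
(a) Fraction as HOCl = 1 / (1 + 0.2138) = 0.8239.
(a) HOCl = 0.8239 × 6.76 ppm = 5.569 ppm.

(b) Volume: 14,100 US gal × 3.785 L/gal = 53,368 L.
(b) Rise: 939 g / 53,368 L × 1000 = 17.59 mg/L.

(a) 5.57 ppm; (b) 17.6 ppm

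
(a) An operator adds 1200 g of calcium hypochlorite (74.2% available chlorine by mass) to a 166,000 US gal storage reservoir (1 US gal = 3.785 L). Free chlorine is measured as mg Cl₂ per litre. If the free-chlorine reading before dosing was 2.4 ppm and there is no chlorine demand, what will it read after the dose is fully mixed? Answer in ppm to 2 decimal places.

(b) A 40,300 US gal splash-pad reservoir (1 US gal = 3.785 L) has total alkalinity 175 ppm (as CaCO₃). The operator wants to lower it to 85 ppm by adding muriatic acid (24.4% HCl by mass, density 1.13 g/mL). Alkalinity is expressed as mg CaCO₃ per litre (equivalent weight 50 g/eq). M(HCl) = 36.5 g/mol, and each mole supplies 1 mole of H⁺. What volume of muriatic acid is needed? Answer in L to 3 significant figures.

(a) 3.82 ppm; (b) 36.3 L

(a) Volume: 166,000 US gal × 3.785 L/gal = 628,310 L.
(a) Available chlorine delivered: 1200 g × 0.742 = 890.4 g as Cl₂.
(a) Concentration rise: 890.4 g / 628,310 L = 1.417 mg/L = 1.42 ppm.
(a) Final FC: 2.4 + 1.42 = 3.82 ppm.

(b) Volume: 40,300 US gal × 3.785 L/gal = 152,536 L.
(b) Alkalinity to neutralize: (175 − 85) = 90 mg/L as CaCO₃ × 152,536 L = 13,730 g as CaCO₃.
(b) Equivalents of H⁺ required: 13,730 ÷ 50 g/eq = 274.6 eq = 274.6 mol HCl.
(b) Mass of HCl: 274.6 × 36.5 = 10,020 g.
(b) Mass of 24.4% solution: 10,020 / 0.244 = 41,070 g.
(b) Volume: 41,070 g ÷ 1.13 g/mL = 36,350 mL.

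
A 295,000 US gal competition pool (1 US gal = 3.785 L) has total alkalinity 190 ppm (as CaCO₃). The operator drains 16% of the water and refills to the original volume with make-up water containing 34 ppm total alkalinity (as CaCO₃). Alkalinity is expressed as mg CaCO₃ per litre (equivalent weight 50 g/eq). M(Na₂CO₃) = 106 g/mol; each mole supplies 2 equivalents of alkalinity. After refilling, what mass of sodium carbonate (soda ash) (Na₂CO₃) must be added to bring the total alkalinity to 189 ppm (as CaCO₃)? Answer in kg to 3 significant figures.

Volume: 295,000 US gal × 3.785 L/gal = 1,116,575 L.
After draining 16% and refilling: 190 × 0.84 + 34 × 0.16 = 165.04 ppm.
Deficit to target: 189 − 165.04 = 23.96 mg/L.
As CaCO₃: 23.96 mg/L × 1,116,575 L = 26,750 g; ÷ 50 g/eq ÷ 2 = 267.5 mol Na₂CO₃.
Mass: 267.5 × 106 = 28,360 g.

28.4 kg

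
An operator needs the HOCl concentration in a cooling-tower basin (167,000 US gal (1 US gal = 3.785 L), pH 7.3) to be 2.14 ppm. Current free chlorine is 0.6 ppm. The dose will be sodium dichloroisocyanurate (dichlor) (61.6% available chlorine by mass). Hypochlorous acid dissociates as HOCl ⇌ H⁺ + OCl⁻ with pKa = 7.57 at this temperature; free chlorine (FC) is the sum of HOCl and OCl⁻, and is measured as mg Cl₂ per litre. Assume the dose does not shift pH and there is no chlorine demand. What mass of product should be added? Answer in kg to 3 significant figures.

2.76 kg

Volume: 167,000 US gal × 3.785 L/gal = 632,095 L.
[OCl⁻]/[HOCl] = 10^(pH − pKa) = 10^(7.3 − 7.57) = 0.537; fraction as HOCl = 1/(1 + 0.537) = 0.6506.
Free chlorine required for 2.14 ppm HOCl: 2.14 / 0.6506 = 3.289 ppm.
FC to add: 3.289 − 0.6 = 2.689 mg/L as Cl₂.
Cl₂ equivalent: 2.689 mg/L × 632,095 L = 1700 g.
Product at 61.6% available Cl: 1700 / 0.616 = 2760 g.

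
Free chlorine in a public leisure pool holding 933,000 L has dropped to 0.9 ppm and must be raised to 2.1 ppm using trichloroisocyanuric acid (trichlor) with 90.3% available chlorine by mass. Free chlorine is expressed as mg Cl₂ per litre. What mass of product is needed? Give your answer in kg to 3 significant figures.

1.24 kg

Chlorine deficit: 2.1 − 0.9 = 1.2 ppm = 1.2 mg/L as Cl₂.
Cl₂ equivalent needed: 1.2 mg/L × 933,000 L = 1,120,000 mg = 1120 g.
Product at 90.3% available chlorine: 1120 / 0.903 = 1240 g.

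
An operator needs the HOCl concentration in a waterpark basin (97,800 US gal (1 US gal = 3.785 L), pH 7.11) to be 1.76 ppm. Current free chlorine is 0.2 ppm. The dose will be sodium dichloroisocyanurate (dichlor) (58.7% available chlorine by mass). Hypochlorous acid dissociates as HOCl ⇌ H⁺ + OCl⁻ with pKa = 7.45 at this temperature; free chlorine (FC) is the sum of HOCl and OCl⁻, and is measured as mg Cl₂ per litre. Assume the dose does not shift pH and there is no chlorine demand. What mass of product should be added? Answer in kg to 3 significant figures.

1.49 kg

Volume: 97,800 US gal × 3.785 L/gal = 370,173 L.
[OCl⁻]/[HOCl] = 10^(pH − pKa) = 10^(7.11 − 7.45) = 0.4571; fraction as HOCl = 1/(1 + 0.4571) = 0.6863.
Free chlorine required for 1.76 ppm HOCl: 1.76 / 0.6863 = 2.564 ppm.
FC to add: 2.564 − 0.2 = 2.364 mg/L as Cl₂.
Cl₂ equivalent: 2.364 mg/L × 370,173 L = 875.3 g.
Product at 58.7% available Cl: 875.3 / 0.587 = 1491 g.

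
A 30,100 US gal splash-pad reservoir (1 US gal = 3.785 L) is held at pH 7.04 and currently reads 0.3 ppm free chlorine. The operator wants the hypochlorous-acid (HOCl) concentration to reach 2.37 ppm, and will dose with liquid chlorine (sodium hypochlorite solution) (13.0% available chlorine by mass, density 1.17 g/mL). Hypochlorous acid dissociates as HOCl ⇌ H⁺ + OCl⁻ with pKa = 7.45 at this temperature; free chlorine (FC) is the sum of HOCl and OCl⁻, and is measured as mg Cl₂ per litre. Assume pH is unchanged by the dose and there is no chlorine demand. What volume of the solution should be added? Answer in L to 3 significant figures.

2.24 L

Volume: 30,100 US gal × 3.785 L/gal = 113,928 L.
[OCl⁻]/[HOCl] = 10^(pH − pKa) = 10^(7.04 − 7.45) = 0.389; fraction as HOCl = 1/(1 + 0.389) = 0.7199.
Free chlorine required for 2.37 ppm HOCl: 2.37 / 0.7199 = 3.292 ppm.
FC to add: 3.292 − 0.3 = 2.992 mg/L as Cl₂.
Cl₂ equivalent: 2.992 mg/L × 113,928 L = 340.9 g.
Product at 13.0% available Cl: 340.9 / 0.13 = 2622 g.
Volume: 2622 g ÷ 1.17 g/mL = 2241 mL.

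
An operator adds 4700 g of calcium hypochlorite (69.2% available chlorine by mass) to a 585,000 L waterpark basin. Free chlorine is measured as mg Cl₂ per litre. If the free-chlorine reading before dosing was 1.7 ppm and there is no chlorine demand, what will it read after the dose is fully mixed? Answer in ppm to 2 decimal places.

Available chlorine delivered: 4700 g × 0.692 = 3252 g as Cl₂.
Concentration rise: 3252 g / 585,000 L = 5.56 mg/L = 5.56 ppm.
Final FC: 1.7 + 5.56 = 7.26 ppm.

7.26 ppm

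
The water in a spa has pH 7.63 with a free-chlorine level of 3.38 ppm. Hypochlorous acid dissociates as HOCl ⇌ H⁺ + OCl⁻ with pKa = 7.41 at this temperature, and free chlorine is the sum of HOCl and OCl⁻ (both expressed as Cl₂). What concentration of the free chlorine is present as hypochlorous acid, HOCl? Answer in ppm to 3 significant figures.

[OCl⁻]/[HOCl] = 10^(pH − pKa) = 10^(7.63 − 7.41) = 10^0.22 = 1.66.
Fraction as HOCl = 1 / (1 + 1.66) = 0.376.
HOCl = 0.376 × 3.38 ppm = 1.271 ppm.

1.27 ppm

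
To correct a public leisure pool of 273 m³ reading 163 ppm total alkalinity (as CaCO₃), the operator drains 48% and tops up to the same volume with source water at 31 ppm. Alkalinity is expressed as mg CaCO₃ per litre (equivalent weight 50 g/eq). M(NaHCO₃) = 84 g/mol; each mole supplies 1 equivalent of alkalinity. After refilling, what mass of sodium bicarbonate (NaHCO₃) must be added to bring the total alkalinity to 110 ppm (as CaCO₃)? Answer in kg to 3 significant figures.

Volume: 273 m³ = 273,000 L.
After draining 48% and refilling: 163 × 0.52 + 31 × 0.48 = 99.64 ppm.
Deficit to target: 110 − 99.64 = 10.36 mg/L.
As CaCO₃: 10.36 mg/L × 273,000 L = 2828 g; ÷ 50 g/eq ÷ 1 = 56.57 mol NaHCO₃.
Mass: 56.57 × 84 = 4752 g.

4.75 kg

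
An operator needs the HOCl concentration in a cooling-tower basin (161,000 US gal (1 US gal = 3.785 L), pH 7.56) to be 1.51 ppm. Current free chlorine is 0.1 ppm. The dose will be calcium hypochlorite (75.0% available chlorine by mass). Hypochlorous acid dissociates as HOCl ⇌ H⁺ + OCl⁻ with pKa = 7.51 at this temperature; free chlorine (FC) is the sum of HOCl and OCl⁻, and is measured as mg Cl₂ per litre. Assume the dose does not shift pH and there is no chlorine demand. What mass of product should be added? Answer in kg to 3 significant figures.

Volume: 161,000 US gal × 3.785 L/gal = 609,385 L.
[OCl⁻]/[HOCl] = 10^(pH − pKa) = 10^(7.56 − 7.51) = 1.122; fraction as HOCl = 1/(1 + 1.122) = 0.4712.
Free chlorine required for 1.51 ppm HOCl: 1.51 / 0.4712 = 3.204 ppm.
FC to add: 3.204 − 0.1 = 3.104 mg/L as Cl₂.
Cl₂ equivalent: 3.104 mg/L × 609,385 L = 1892 g.
Product at 75.0% available Cl: 1892 / 0.75 = 2522 g.

2.52 kg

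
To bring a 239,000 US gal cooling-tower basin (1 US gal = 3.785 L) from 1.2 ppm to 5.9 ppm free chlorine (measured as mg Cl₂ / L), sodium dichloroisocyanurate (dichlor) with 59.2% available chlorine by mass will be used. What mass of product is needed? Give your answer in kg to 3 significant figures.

7.18 kg

Volume: 239,000 US gal × 3.785 L/gal = 904,615 L.
Chlorine deficit: 5.9 − 1.2 = 4.7 ppm = 4.7 mg/L as Cl₂.
Cl₂ equivalent needed: 4.7 mg/L × 904,615 L = 4,252,000 mg = 4252 g.
Product at 59.2% available chlorine: 4252 / 0.592 = 7182 g.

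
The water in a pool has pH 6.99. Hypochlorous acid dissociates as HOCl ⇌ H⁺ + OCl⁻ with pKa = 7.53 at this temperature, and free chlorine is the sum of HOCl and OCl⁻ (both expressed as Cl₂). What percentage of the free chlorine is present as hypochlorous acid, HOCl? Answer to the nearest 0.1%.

77.6%

[OCl⁻]/[HOCl] = 10^(pH − pKa) = 10^(6.99 − 7.53) = 10^-0.54 = 0.2884.
Fraction as HOCl = 1 / (1 + 0.2884) = 0.7762.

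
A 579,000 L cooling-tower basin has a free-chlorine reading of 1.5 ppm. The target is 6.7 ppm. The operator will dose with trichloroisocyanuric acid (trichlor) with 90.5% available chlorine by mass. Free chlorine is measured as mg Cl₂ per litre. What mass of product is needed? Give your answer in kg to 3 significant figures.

3.33 kg

Chlorine deficit: 6.7 − 1.5 = 5.2 ppm = 5.2 mg/L as Cl₂.
Cl₂ equivalent needed: 5.2 mg/L × 579,000 L = 3,011,000 mg = 3011 g.
Product at 90.5% available chlorine: 3011 / 0.905 = 3327 g.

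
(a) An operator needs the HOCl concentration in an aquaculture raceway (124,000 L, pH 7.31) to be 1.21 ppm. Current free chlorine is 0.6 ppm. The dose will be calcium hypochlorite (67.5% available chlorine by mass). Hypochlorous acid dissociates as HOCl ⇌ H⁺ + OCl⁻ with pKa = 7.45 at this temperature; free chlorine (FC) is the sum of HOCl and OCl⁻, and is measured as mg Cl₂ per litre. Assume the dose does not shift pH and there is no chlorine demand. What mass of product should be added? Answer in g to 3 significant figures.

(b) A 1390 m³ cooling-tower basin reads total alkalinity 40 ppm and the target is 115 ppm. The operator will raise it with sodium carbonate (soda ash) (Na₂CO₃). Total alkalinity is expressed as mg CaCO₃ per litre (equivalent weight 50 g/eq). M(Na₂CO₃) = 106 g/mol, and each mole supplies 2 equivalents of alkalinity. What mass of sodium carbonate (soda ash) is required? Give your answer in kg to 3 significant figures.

(a) [OCl⁻]/[HOCl] = 10^(pH − pKa) = 10^(7.31 − 7.45) = 0.7244; fraction as HOCl = 1/(1 + 0.7244) = 0.5799.
(a) Free chlorine required for 1.21 ppm HOCl: 1.21 / 0.5799 = 2.087 ppm.
(a) FC to add: 2.087 − 0.6 = 1.487 mg/L as Cl₂.
(a) Cl₂ equivalent: 1.487 mg/L × 124,000 L = 184.3 g.
(a) Product at 67.5% available Cl: 184.3 / 0.675 = 273.1 g.

(b) Volume: 1390 m³ = 1,390,000 L.
(b) Alkalinity to add: (115 − 40) = 75 mg/L as CaCO₃ × 1,390,000 L = 104,200 g as CaCO₃.
(b) Equivalents: 104,200 g ÷ 50 g/eq = 2085 eq.
(b) Each mole of Na₂CO₃ supplies 2 eq, so 2085 / 2 = 1042 mol.
(b) Mass: 1042 mol × 106 g/mol = 110,500 g.

(a) 273 g; (b) 111 kg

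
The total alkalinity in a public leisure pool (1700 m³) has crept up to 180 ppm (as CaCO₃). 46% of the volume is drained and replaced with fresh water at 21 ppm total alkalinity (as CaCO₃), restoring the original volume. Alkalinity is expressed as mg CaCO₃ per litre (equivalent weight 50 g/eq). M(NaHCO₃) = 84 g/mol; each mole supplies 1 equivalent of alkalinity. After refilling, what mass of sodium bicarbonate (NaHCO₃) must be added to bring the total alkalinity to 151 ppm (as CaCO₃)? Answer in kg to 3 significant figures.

126 kg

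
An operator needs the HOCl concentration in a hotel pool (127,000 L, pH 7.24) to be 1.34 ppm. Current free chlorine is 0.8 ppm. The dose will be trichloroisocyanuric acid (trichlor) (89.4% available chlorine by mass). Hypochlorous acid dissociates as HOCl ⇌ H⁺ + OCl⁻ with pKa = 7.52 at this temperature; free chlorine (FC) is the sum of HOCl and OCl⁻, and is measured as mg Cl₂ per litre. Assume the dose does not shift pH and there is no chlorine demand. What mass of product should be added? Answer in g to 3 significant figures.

[OCl⁻]/[HOCl] = 10^(pH − pKa) = 10^(7.24 − 7.52) = 0.5248; fraction as HOCl = 1/(1 + 0.5248) = 0.6558.
Free chlorine required for 1.34 ppm HOCl: 1.34 / 0.6558 = 2.043 ppm.
FC to add: 2.043 − 0.8 = 1.243 mg/L as Cl₂.
Cl₂ equivalent: 1.243 mg/L × 127,000 L = 157.9 g.
Product at 89.4% available Cl: 157.9 / 0.894 = 176.6 g.

177 g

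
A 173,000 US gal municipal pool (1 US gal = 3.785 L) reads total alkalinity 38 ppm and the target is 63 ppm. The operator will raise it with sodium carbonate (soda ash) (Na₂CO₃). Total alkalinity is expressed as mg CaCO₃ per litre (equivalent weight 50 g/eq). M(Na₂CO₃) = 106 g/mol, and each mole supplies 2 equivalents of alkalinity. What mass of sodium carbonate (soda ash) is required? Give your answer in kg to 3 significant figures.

Volume: 173,000 US gal × 3.785 L/gal = 654,805 L.
Alkalinity to add: (63 − 38) = 25 mg/L as CaCO₃ × 654,805 L = 16,370 g as CaCO₃.
Equivalents: 16,370 g ÷ 50 g/eq = 327.4 eq.
Each mole of Na₂CO₃ supplies 2 eq, so 327.4 / 2 = 163.7 mol.
Mass: 163.7 mol × 106 g/mol = 17,350 g.

17.4 kg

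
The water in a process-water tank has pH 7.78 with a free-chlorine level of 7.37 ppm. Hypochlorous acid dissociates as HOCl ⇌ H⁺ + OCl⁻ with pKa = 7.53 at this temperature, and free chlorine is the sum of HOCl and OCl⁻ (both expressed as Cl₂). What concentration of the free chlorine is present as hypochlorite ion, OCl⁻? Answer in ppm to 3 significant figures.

[OCl⁻]/[HOCl] = 10^(pH − pKa) = 10^(7.78 − 7.53) = 10^0.25 = 1.778.
Fraction as HOCl = 1 / (1 + 1.778) = 0.3599.
OCl⁻ = (1 − 0.3599) × 7.37 ppm = 4.717 ppm.

4.72 ppm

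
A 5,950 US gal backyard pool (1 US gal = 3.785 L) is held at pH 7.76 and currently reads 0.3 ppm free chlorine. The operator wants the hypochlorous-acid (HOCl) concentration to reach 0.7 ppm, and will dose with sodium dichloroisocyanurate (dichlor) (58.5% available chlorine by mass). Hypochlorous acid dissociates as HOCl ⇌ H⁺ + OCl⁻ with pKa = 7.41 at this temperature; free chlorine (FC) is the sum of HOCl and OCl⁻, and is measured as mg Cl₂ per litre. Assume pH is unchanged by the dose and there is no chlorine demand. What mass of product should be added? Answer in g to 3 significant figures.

75.7 g

Volume: 5,950 US gal × 3.785 L/gal = 22,521 L.
[OCl⁻]/[HOCl] = 10^(pH − pKa) = 10^(7.76 − 7.41) = 2.239; fraction as HOCl = 1/(1 + 2.239) = 0.3088.
Free chlorine required for 0.7 ppm HOCl: 0.7 / 0.3088 = 2.267 ppm.
FC to add: 2.267 − 0.3 = 1.967 mg/L as Cl₂.
Cl₂ equivalent: 1.967 mg/L × 22,521 L = 44.3 g.
Product at 58.5% available Cl: 44.3 / 0.585 = 75.73 g.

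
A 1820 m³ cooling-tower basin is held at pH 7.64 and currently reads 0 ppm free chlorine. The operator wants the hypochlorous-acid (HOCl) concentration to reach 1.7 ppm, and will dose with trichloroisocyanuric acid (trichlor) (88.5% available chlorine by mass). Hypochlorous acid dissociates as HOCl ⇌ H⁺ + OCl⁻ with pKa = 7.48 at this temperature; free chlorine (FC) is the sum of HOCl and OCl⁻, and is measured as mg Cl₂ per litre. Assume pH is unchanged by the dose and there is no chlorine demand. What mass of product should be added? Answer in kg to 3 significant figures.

8.55 kg

Volume: 1820 m³ = 1,820,000 L.
[OCl⁻]/[HOCl] = 10^(pH − pKa) = 10^(7.64 − 7.48) = 1.445; fraction as HOCl = 1/(1 + 1.445) = 0.4089.
Free chlorine required for 1.7 ppm HOCl: 1.7 / 0.4089 = 4.157 ppm.
FC to add: 4.157 − 0 = 4.157 mg/L as Cl₂.
Cl₂ equivalent: 4.157 mg/L × 1,820,000 L = 7566 g.
Product at 88.5% available Cl: 7566 / 0.885 = 8549 g.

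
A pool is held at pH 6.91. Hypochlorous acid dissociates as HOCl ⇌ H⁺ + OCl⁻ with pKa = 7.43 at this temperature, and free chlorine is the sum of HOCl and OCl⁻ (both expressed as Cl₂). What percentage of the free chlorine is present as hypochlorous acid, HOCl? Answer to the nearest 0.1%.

76.8%

[OCl⁻]/[HOCl] = 10^(pH − pKa) = 10^(6.91 − 7.43) = 10^-0.52 = 0.302.
Fraction as HOCl = 1 / (1 + 0.302) = 0.7681.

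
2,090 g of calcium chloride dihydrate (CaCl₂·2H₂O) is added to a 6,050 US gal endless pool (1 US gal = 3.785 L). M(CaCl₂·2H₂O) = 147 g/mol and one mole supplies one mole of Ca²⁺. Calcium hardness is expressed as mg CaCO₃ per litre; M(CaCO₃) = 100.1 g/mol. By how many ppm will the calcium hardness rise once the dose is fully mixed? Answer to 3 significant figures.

62.2 ppm

Volume: 6,050 US gal × 3.785 L/gal = 22,899 L.
Moles of Ca²⁺: 2,090 g ÷ 147 g/mol = 14.22 mol.
As CaCO₃: 14.22 mol × 100.1 g/mol = 1423 g.
Rise: 1423 g / 22,899 L × 1000 = 62.15 mg/L.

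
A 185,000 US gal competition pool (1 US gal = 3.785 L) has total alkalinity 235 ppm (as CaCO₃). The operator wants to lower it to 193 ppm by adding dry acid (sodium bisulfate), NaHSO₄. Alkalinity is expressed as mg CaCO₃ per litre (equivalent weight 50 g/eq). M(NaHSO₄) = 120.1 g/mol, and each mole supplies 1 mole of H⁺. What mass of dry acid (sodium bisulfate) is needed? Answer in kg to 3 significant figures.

70.6 kg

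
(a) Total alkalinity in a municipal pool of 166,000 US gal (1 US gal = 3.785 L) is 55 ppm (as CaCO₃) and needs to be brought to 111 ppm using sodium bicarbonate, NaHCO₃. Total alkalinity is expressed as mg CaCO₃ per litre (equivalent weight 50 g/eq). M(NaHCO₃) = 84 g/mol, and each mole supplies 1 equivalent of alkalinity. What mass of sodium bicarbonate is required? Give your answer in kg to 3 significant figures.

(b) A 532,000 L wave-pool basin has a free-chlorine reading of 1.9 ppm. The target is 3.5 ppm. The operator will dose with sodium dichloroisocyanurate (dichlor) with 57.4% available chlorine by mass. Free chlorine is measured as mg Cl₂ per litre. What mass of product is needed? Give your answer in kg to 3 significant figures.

(a) 59.1 kg; (b) 1.48 kg

(a) Volume: 166,000 US gal × 3.785 L/gal = 628,310 L.
(a) Alkalinity to add: (111 − 55) = 56 mg/L as CaCO₃ × 628,310 L = 35,190 g as CaCO₃.
(a) Equivalents: 35,190 g ÷ 50 g/eq = 703.7 eq.
(a) NaHCO₃ supplies 1 eq per mole → 703.7 mol.
(a) Mass: 703.7 mol × 84 g/mol = 59,110 g.

(b) Chlorine deficit: 3.5 − 1.9 = 1.6 ppm = 1.6 mg/L as Cl₂.
(b) Cl₂ equivalent needed: 1.6 mg/L × 532,000 L = 851,200 mg = 851.2 g.
(b) Product at 57.4% available chlorine: 851.2 / 0.574 = 1483 g.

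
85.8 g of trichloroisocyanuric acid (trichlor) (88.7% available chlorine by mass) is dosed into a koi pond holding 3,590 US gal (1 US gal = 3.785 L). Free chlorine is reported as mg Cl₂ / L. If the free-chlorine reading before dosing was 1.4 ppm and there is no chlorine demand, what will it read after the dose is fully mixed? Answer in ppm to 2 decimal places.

Volume: 3,590 US gal × 3.785 L/gal = 13,588 L.
Available chlorine delivered: 85.8 g × 0.887 = 76.1 g as Cl₂.
Concentration rise: 76.1 g / 13,588 L = 5.601 mg/L = 5.60 ppm.
Final FC: 1.4 + 5.60 = 7.00 ppm.

7.00 ppm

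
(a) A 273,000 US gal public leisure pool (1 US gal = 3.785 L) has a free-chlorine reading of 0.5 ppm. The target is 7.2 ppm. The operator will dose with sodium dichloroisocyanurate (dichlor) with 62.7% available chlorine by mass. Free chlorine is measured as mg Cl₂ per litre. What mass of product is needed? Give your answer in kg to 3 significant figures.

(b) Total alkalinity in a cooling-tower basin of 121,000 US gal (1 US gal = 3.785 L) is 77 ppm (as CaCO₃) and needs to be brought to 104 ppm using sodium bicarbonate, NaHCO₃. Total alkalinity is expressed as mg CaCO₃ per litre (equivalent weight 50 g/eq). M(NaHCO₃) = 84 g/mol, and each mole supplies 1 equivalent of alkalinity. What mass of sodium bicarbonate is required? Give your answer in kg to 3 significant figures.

(a) 11.0 kg; (b) 20.8 kg

(a) Volume: 273,000 US gal × 3.785 L/gal = 1,033,305 L.
(a) Chlorine deficit: 7.2 − 0.5 = 6.7 ppm = 6.7 mg/L as Cl₂.
(a) Cl₂ equivalent needed: 6.7 mg/L × 1,033,305 L = 6,923,000 mg = 6923 g.
(a) Product at 62.7% available chlorine: 6923 / 0.627 = 11,040 g.

(b) Volume: 121,000 US gal × 3.785 L/gal = 457,985 L.
(b) Alkalinity to add: (104 − 77) = 27 mg/L as CaCO₃ × 457,985 L = 12,370 g as CaCO₃.
(b) Equivalents: 12,370 g ÷ 50 g/eq = 247.3 eq.
(b) NaHCO₃ supplies 1 eq per mole → 247.3 mol.
(b) Mass: 247.3 mol × 84 g/mol = 20,770 g.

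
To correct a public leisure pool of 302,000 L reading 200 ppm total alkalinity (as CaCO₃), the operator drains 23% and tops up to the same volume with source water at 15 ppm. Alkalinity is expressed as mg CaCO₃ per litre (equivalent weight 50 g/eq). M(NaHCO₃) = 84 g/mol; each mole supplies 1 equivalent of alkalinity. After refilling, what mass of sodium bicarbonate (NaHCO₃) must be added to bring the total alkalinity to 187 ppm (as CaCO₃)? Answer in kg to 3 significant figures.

After draining 23% and refilling: 200 × 0.77 + 15 × 0.23 = 157.45 ppm.
Deficit to target: 187 − 157.45 = 29.55 mg/L.
As CaCO₃: 29.55 mg/L × 302,000 L = 8924 g; ÷ 50 g/eq ÷ 1 = 178.5 mol NaHCO₃.
Mass: 178.5 × 84 = 14,990 g.

15.0 kg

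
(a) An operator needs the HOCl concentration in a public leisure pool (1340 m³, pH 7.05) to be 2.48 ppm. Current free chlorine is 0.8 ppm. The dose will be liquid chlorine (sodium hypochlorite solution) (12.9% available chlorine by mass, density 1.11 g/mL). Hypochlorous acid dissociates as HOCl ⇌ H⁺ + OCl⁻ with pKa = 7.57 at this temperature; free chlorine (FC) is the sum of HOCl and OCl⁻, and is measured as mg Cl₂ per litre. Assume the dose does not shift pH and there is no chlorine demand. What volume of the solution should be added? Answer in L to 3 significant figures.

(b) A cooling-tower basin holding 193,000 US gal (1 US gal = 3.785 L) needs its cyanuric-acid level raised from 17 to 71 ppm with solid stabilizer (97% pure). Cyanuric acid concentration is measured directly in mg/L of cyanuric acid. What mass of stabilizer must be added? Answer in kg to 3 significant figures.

(a) Volume: 1340 m³ = 1,340,000 L.
(a) [OCl⁻]/[HOCl] = 10^(pH − pKa) = 10^(7.05 − 7.57) = 0.302; fraction as HOCl = 1/(1 + 0.302) = 0.7681.
(a) Free chlorine required for 2.48 ppm HOCl: 2.48 / 0.7681 = 3.229 ppm.
(a) FC to add: 3.229 − 0.8 = 2.429 mg/L as Cl₂.
(a) Cl₂ equivalent: 2.429 mg/L × 1,340,000 L = 3255 g.
(a) Product at 12.9% available Cl: 3255 / 0.129 = 25,230 g.
(a) Volume: 25,230 g ÷ 1.11 g/mL = 22,730 mL.

(b) Volume: 193,000 US gal × 3.785 L/gal = 730,505 L.
(b) CYA to add: (71 − 17) = 54 mg/L × 730,505 L = 39,450 g cyanuric acid.
(b) At 97% purity: 39,450 / 0.97 = 40,670 g product.

(a) 22.7 L; (b) 40.7 kg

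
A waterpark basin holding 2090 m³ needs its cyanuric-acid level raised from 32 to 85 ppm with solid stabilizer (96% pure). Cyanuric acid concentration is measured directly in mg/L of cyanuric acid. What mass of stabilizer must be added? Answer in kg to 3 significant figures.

Volume: 2090 m³ = 2,090,000 L.
CYA to add: (85 − 32) = 53 mg/L × 2,090,000 L = 110,800 g cyanuric acid.
At 96% purity: 110,800 / 0.96 = 115,400 g product.

115 kg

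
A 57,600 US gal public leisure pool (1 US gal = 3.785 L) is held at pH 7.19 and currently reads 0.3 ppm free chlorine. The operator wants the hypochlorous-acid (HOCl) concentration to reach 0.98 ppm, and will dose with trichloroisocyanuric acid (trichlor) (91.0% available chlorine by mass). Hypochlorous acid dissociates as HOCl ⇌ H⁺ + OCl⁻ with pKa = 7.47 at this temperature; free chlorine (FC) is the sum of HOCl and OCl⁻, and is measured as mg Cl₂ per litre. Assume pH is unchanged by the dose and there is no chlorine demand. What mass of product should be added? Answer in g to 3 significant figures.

286 g

Volume: 57,600 US gal × 3.785 L/gal = 218,016 L.
[OCl⁻]/[HOCl] = 10^(pH − pKa) = 10^(7.19 − 7.47) = 0.5248; fraction as HOCl = 1/(1 + 0.5248) = 0.6558.
Free chlorine required for 0.98 ppm HOCl: 0.98 / 0.6558 = 1.494 ppm.
FC to add: 1.494 − 0.3 = 1.194 mg/L as Cl₂.
Cl₂ equivalent: 1.194 mg/L × 218,016 L = 260.4 g.
Product at 91.0% available Cl: 260.4 / 0.91 = 286.1 g.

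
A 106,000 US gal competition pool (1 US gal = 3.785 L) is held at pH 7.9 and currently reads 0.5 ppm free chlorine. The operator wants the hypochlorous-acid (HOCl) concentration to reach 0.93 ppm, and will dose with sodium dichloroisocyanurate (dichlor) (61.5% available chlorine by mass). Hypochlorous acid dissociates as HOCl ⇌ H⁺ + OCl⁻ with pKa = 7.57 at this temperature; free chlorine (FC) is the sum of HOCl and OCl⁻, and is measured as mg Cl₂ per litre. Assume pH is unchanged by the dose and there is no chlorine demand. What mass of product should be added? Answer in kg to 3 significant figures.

1.58 kg

Volume: 106,000 US gal × 3.785 L/gal = 401,210 L.
[OCl⁻]/[HOCl] = 10^(pH − pKa) = 10^(7.9 − 7.57) = 2.138; fraction as HOCl = 1/(1 + 2.138) = 0.3187.
Free chlorine required for 0.93 ppm HOCl: 0.93 / 0.3187 = 2.918 ppm.
FC to add: 2.918 − 0.5 = 2.418 mg/L as Cl₂.
Cl₂ equivalent: 2.418 mg/L × 401,210 L = 970.2 g.
Product at 61.5% available Cl: 970.2 / 0.615 = 1578 g.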